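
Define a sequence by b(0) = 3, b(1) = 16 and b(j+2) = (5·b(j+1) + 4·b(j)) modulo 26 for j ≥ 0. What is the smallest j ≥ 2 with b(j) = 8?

We have b(0) = 3, b(1) = 16, b(2) = 14, b(3) = 4, b(4) = 24, b(5) = 6, b(6) = 22, b(7) = 4, b(8) = 4, b(9) = 10, b(10) = 14, b(11) = 6, b(12) = 8, b(13) = 12, b(14) = 14, b(15) = 14, b(16) = 22, b(17) = 10, b(18) = 8, b(19) = 2, b(20) = 16, b(21) = 10, b(22) = 10, b(23) = 12, b(24) = 22, b(25) = 2, b(26) = 20, b(27) = 4, b(28) = 22, b(29) = 22, b(30) = 16, b(31) = 12, b(32) = 20, b(33) = 18, b(34) = 14, b(35) = 12, b(36) = 12, b(37) = 4, b(38) = 16, b(39) = 18, b(40) = 24, b(41) = 10, b(42) = 16, b(43) = 16, b(44) = 14.
Since (b(43), b(44)) = (b(1), b(2)) = (16, 14) (two consecutive terms determine the rest), the sequence is eventually periodic: after a pre-period of length 1 it cycles with period 42.
The value 8 first appears (with j ≥ 2) at b(12).

12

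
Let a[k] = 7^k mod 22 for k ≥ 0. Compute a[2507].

17

Computing terms: a[0] = 1,  a[1] = 7,  a[2] = 5,  a[3] = 13,  a[4] = 3,  a[5] = 21,  a[6] = 15,  a[7] = 17,  a[8] = 9,  a[9] = 19,  a[10] = 1.
The sequence repeats with period 10.
(2507 - 0) mod 10 = 7, so a[2507] = a[7] = 17.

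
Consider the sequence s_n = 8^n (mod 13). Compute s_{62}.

We have s_1 = 8, s_2 = 12, s_3 = 5, s_4 = 1, s_5 = 8.
Since s_5 = s_1 = 8, the sequence is periodic with period 4.
So s_{62} = s_{1 + ((62-1) mod 4)} = s_2 = 12.

12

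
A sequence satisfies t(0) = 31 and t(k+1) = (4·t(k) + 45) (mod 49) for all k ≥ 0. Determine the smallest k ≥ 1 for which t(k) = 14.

Computing terms: t(0) = 31,  t(1) = 22,  t(2) = 35,  t(3) = 38,  t(4) = 1,  t(5) = 0,  t(6) = 45,  t(7) = 29,  t(8) = 14,  t(9) = 3,  t(10) = 8,  t(11) = 28,  t(12) = 10,  t(13) = 36,  t(14) = 42,  t(15) = 17,  t(16) = 15,  t(17) = 7,  t(18) = 24,  t(19) = 43,  t(20) = 21,  t(21) = 31.
Since t(21) = t(0) = 31, the sequence is periodic with period 21.
The value 14 first appears (with k ≥ 1) at t(8).

8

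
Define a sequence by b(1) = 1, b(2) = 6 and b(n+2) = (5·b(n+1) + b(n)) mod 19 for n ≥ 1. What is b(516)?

Computing terms: b(1) = 1, b(2) = 6, b(3) = 12, b(4) = 9, b(5) = 0, b(6) = 9, b(7) = 7, b(8) = 6, b(9) = 18, b(10) = 1, b(11) = 4, b(12) = 2, b(13) = 14, b(14) = 15, b(15) = 13, b(16) = 4, b(17) = 14, b(18) = 17, b(19) = 4, b(20) = 18, b(21) = 18, b(22) = 13, b(23) = 7, b(24) = 10, b(25) = 0, b(26) = 10, b(27) = 12, b(28) = 13, b(29) = 1, b(30) = 18, b(31) = 15, b(32) = 17, b(33) = 5, b(34) = 4, b(35) = 6, b(36) = 15, b(37) = 5, b(38) = 2, b(39) = 15, b(40) = 1, b(41) = 1, b(42) = 6.
The sequence repeats with period 40.
So b(516) = b(1 + ((516-1) mod 40)) = b(36) = 15.

15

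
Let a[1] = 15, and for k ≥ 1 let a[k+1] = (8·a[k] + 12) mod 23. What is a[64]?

6

We have a[1] = 15; a[2] = 17; a[3] = 10; a[4] = 0; a[5] = 12; a[6] = 16; a[7] = 2; a[8] = 5; a[9] = 6; a[10] = 14; a[11] = 9; a[12] = 15.
Since a[12] = a[1] = 15, the sequence is periodic with period 11.
So a[64] = a[1 + ((64-1) mod 11)] = a[9] = 6.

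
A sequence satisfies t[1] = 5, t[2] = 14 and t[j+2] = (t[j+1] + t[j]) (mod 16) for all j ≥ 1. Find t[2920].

Listing terms: t[1] = 5; t[2] = 14; t[3] = 3; t[4] = 1; t[5] = 4; t[6] = 5; t[7] = 9; t[8] = 14; t[9] = 7; t[10] = 5; t[11] = 12; t[12] = 1; t[13] = 13; t[14] = 14; t[15] = 11; t[16] = 9; t[17] = 4; t[18] = 13; t[19] = 1; t[20] = 14; t[21] = 15; t[22] = 13; t[23] = 12; t[24] = 9; t[25] = 5; t[26] = 14.
The sequence repeats with period 24.
(2920 - 1) mod 24 = 15, so t[2920] = t[16] = 9.

9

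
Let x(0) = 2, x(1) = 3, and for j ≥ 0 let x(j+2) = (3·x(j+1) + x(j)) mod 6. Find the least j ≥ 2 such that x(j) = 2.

6

x(0) = 2, x(1) = 3, x(2) = 5, x(3) = 0, x(4) = 5, x(5) = 3, x(6) = 2, x(7) = 3.
Since (x(6), x(7)) = (x(0), x(1)) = (2, 3) (two consecutive terms determine the rest), the sequence is periodic with period 6.
The value 2 next appears (with j ≥ 2) at x(6).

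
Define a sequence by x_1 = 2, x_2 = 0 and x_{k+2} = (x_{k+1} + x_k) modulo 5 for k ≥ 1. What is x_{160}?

Listing terms: x_1 = 2; x_2 = 0; x_3 = 2; x_4 = 2; x_5 = 4; x_6 = 1; x_7 = 0; x_8 = 1; x_9 = 1; x_{10} = 2; x_{11} = 3; x_{12} = 0; x_{13} = 3; x_{14} = 3; x_{15} = 1; x_{16} = 4; x_{17} = 0; x_{18} = 4; x_{19} = 4; x_{20} = 3; x_{21} = 2; x_{22} = 0.
Since (x_{21}, x_{22}) = (x_1, x_2) = (2, 0) (two consecutive terms determine the rest), the sequence is periodic with period 20.
(160 - 1) mod 20 = 19, so x_{160} = x_{20} = 3.

3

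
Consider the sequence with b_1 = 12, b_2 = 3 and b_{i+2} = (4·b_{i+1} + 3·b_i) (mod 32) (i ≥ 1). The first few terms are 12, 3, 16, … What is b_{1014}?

Listing terms: b_1 = 12, b_2 = 3, b_3 = 16, b_4 = 9, b_5 = 20, b_6 = 11, b_7 = 8, b_8 = 1, b_9 = 28, b_{10} = 19, b_{11} = 0, b_{12} = 25, b_{13} = 4, b_{14} = 27, b_{15} = 24, b_{16} = 17, b_{17} = 12, b_{18} = 3.
Since (b_{17}, b_{18}) = (b_1, b_2) = (12, 3) (two consecutive terms determine the rest), the sequence is periodic with period 16.
(1014 - 1) mod 16 = 5, so b_{1014} = b_6 = 11.

11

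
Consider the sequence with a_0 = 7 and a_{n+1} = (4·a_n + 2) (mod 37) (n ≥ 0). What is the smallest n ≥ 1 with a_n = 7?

We have a_0 = 7, a_1 = 30, a_2 = 11, a_3 = 9, a_4 = 1, a_5 = 6, a_6 = 26, a_7 = 32, a_8 = 19, a_9 = 4, a_{10} = 18, a_{11} = 0, a_{12} = 2, a_{13} = 10, a_{14} = 5, a_{15} = 22, a_{16} = 16, a_{17} = 29, a_{18} = 7.
Since a_{18} = a_0 = 7, the sequence is periodic with period 18.
The value 7 next appears (with n ≥ 1) at a_{18}.

18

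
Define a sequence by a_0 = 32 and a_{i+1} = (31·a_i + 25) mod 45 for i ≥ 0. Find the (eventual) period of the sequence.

Listing terms: a_0 = 32,  a_1 = 27,  a_2 = 7,  a_3 = 17,  a_4 = 12,  a_5 = 37,  a_6 = 2,  a_7 = 42,  a_8 = 22,  a_9 = 32.
Since a_9 = a_0 = 32, the sequence is periodic with period 9.

9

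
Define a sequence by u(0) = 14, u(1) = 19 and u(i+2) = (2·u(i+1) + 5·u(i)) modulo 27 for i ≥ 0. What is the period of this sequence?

9

Computing terms: u(0) = 14; u(1) = 19; u(2) = 0; u(3) = 14; u(4) = 1; u(5) = 18; u(6) = 14; u(7) = 10; u(8) = 9; u(9) = 14; u(10) = 19.
Since (u(9), u(10)) = (u(0), u(1)) = (14, 19) (two consecutive terms determine the rest), the sequence is periodic with period 9.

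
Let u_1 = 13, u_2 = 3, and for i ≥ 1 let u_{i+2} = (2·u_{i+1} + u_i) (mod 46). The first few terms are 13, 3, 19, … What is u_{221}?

13

Listing terms: u_1 = 13; u_2 = 3; u_3 = 19; u_4 = 41; u_5 = 9; u_6 = 13; u_7 = 35; u_8 = 37; u_9 = 17; u_{10} = 25; u_{11} = 21; u_{12} = 21; u_{13} = 17; u_{14} = 9; u_{15} = 35; u_{16} = 33; u_{17} = 9; u_{18} = 5; u_{19} = 19; u_{20} = 43; u_{21} = 13; u_{22} = 23; u_{23} = 13; u_{24} = 3.
The sequence repeats with period 22.
So u_{221} = u_{1 + ((221-1) mod 22)} = u_1 = 13.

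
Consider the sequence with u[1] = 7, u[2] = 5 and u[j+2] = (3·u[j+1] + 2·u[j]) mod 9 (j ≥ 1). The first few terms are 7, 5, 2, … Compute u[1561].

We have u[1] = 7,  u[2] = 5,  u[3] = 2,  u[4] = 7,  u[5] = 7,  u[6] = 8,  u[7] = 2,  u[8] = 4,  u[9] = 7,  u[10] = 2,  u[11] = 2,  u[12] = 1,  u[13] = 7,  u[14] = 5.
The sequence repeats with period 12.
So u[1561] = u[1 + ((1561-1) mod 12)] = u[1] = 7.

7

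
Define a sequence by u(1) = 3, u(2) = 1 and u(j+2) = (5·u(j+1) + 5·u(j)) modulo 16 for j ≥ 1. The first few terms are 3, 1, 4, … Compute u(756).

10

u(1) = 3, u(2) = 1, u(3) = 4, u(4) = 9, u(5) = 1, u(6) = 2, u(7) = 15, u(8) = 5, u(9) = 4, u(10) = 13, u(11) = 5, u(12) = 10, u(13) = 11, u(14) = 9, u(15) = 4, u(16) = 1, u(17) = 9, u(18) = 2, u(19) = 7, u(20) = 13, u(21) = 4, u(22) = 5, u(23) = 13, u(24) = 10, u(25) = 3, u(26) = 1.
The sequence repeats with period 24.
So u(756) = u(1 + ((756-1) mod 24)) = u(12) = 10.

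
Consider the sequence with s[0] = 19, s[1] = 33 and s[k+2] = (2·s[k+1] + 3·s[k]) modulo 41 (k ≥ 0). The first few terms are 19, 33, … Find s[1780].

s[0] = 19, s[1] = 33, s[2] = 0, s[3] = 17, s[4] = 34, s[5] = 37, s[6] = 12, s[7] = 12, s[8] = 19, s[9] = 33.
Since (s[8], s[9]) = (s[0], s[1]) = (19, 33) (two consecutive terms determine the rest), the sequence is periodic with period 8.
So s[1780] = s[0 + ((1780-0) mod 8)] = s[4] = 34.

34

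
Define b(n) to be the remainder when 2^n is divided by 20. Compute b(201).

b(1) = 2, b(2) = 4, b(3) = 8, b(4) = 16, b(5) = 12, b(6) = 4.
Since b(6) = b(2) = 4, the sequence is eventually periodic: after a pre-period of length 1 it cycles with period 4.
For n ≥ 2, b(n) depends only on (n - 2) mod 4. (201 - 2) mod 4 = 3, so b(201) = b(5) = 12.

12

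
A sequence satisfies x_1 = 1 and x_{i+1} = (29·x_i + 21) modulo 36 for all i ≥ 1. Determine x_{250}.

x_1 = 1, x_2 = 14, x_3 = 31, x_4 = 20, x_5 = 25, x_6 = 26, x_7 = 19, x_8 = 32, x_9 = 13, x_{10} = 2, x_{11} = 7, x_{12} = 8, x_{13} = 1.
The sequence repeats with period 12.
So x_{250} = x_{1 + ((250-1) mod 12)} = x_{10} = 2.

2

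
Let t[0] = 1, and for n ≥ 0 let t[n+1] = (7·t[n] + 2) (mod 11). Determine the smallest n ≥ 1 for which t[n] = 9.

We have t[0] = 1; t[1] = 9; t[2] = 10; t[3] = 6; t[4] = 0; t[5] = 2; t[6] = 5; t[7] = 4; t[8] = 8; t[9] = 3; t[10] = 1.
Since t[10] = t[0] = 1, the sequence is periodic with period 10.
The value 9 first appears (with n ≥ 1) at t[1].

1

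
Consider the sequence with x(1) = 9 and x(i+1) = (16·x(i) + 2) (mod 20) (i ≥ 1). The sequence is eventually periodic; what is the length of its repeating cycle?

5

x(1) = 9,  x(2) = 6,  x(3) = 18,  x(4) = 10,  x(5) = 2,  x(6) = 14,  x(7) = 6.
Since x(7) = x(2) = 6, the sequence is eventually periodic: after a pre-period of length 1 it cycles with period 5.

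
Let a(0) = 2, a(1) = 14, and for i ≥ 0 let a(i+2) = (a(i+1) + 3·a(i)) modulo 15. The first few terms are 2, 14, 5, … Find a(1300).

2

a(0) = 2,  a(1) = 14,  a(2) = 5,  a(3) = 2,  a(4) = 2,  a(5) = 8,  a(6) = 14,  a(7) = 8,  a(8) = 5,  a(9) = 14,  a(10) = 14,  a(11) = 11,  a(12) = 8,  a(13) = 11,  a(14) = 5,  a(15) = 8,  a(16) = 8,  a(17) = 2,  a(18) = 11,  a(19) = 2,  a(20) = 5,  a(21) = 11,  a(22) = 11,  a(23) = 14,  a(24) = 2,  a(25) = 14.
Since (a(24), a(25)) = (a(0), a(1)) = (2, 14) (two consecutive terms determine the rest), the sequence is periodic with period 24.
(1300 - 0) mod 24 = 4, so a(1300) = a(4) = 2.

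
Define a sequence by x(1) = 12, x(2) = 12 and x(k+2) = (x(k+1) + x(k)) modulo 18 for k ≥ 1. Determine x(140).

0

x(1) = 12,  x(2) = 12,  x(3) = 6,  x(4) = 0,  x(5) = 6,  x(6) = 6,  x(7) = 12,  x(8) = 0,  x(9) = 12,  x(10) = 12.
Since (x(9), x(10)) = (x(1), x(2)) = (12, 12) (two consecutive terms determine the rest), the sequence is periodic with period 8.
(140 - 1) mod 8 = 3, so x(140) = x(4) = 0.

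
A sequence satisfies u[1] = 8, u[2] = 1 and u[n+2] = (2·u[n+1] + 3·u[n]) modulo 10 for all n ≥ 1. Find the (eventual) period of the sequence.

Listing terms: u[1] = 8; u[2] = 1; u[3] = 6; u[4] = 5; u[5] = 8; u[6] = 1.
Since (u[5], u[6]) = (u[1], u[2]) = (8, 1) (two consecutive terms determine the rest), the sequence is periodic with period 4.

4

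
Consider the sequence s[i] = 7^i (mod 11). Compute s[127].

6

s[0] = 1; s[1] = 7; s[2] = 5; s[3] = 2; s[4] = 3; s[5] = 10; s[6] = 4; s[7] = 6; s[8] = 9; s[9] = 8; s[10] = 1.
Since s[10] = s[0] = 1, the sequence is periodic with period 10.
(127 - 0) mod 10 = 7, so s[127] = s[7] = 6.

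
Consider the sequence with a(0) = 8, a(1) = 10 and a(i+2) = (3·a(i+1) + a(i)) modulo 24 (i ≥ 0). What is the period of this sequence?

6

Listing terms: a(0) = 8,  a(1) = 10,  a(2) = 14,  a(3) = 4,  a(4) = 2,  a(5) = 10,  a(6) = 8,  a(7) = 10.
The sequence repeats with period 6.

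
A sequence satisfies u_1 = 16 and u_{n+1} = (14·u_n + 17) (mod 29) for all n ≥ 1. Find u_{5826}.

u_1 = 16, u_2 = 9, u_3 = 27, u_4 = 18, u_5 = 8, u_6 = 13, u_7 = 25, u_8 = 19, u_9 = 22, u_{10} = 6, u_{11} = 14, u_{12} = 10, u_{13} = 12, u_{14} = 11, u_{15} = 26, u_{16} = 4, u_{17} = 15, u_{18} = 24, u_{19} = 5, u_{20} = 0, u_{21} = 17, u_{22} = 23, u_{23} = 20, u_{24} = 7, u_{25} = 28, u_{26} = 3, u_{27} = 1, u_{28} = 2, u_{29} = 16.
The sequence repeats with period 28.
So u_{5826} = u_{1 + ((5826-1) mod 28)} = u_2 = 9.

9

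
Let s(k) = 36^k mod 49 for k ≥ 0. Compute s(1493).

22

We have s(0) = 1,  s(1) = 36,  s(2) = 22,  s(3) = 8,  s(4) = 43,  s(5) = 29,  s(6) = 15,  s(7) = 1.
The sequence repeats with period 7.
So s(1493) = s(0 + ((1493-0) mod 7)) = s(2) = 22.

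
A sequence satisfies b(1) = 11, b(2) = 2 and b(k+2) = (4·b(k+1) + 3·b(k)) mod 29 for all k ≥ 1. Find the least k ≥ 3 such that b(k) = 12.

Listing terms: b(1) = 11, b(2) = 2, b(3) = 12, b(4) = 25, b(5) = 20, b(6) = 10, b(7) = 13, b(8) = 24, b(9) = 19, b(10) = 3, b(11) = 11, b(12) = 24, b(13) = 13, b(14) = 8, b(15) = 13, b(16) = 18, b(17) = 24, b(18) = 5, b(19) = 5, b(20) = 6, b(21) = 10, b(22) = 0, b(23) = 1, b(24) = 4, b(25) = 19, b(26) = 1, b(27) = 3, b(28) = 15, b(29) = 11, b(30) = 2.
Since (b(29), b(30)) = (b(1), b(2)) = (11, 2) (two consecutive terms determine the rest), the sequence is periodic with period 28.
The value 12 first appears (with k ≥ 3) at b(3).

3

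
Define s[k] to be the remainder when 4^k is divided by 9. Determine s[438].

1

We have s[1] = 4; s[2] = 7; s[3] = 1; s[4] = 4.
The sequence repeats with period 3.
(438 - 1) mod 3 = 2, so s[438] = s[3] = 1.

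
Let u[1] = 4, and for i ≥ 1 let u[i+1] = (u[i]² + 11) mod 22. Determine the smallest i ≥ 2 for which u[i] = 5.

2

We have u[1] = 4, u[2] = 5, u[3] = 14, u[4] = 9, u[5] = 4.
Since u[5] = u[1] = 4, the sequence is periodic with period 4.
The value 5 first appears (with i ≥ 2) at u[2].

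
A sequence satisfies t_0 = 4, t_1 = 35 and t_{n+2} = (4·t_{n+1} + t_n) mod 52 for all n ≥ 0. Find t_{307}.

19

We have t_0 = 4; t_1 = 35; t_2 = 40; t_3 = 39; t_4 = 40; t_5 = 43; t_6 = 4; t_7 = 7; t_8 = 32; t_9 = 31; t_{10} = 0; t_{11} = 31; t_{12} = 20; t_{13} = 7; t_{14} = 48; t_{15} = 43; t_{16} = 12; t_{17} = 39; t_{18} = 12; t_{19} = 35; t_{20} = 48; t_{21} = 19; t_{22} = 20; t_{23} = 47; t_{24} = 0; t_{25} = 47; t_{26} = 32; t_{27} = 19; t_{28} = 4; t_{29} = 35.
The sequence repeats with period 28.
(307 - 0) mod 28 = 27, so t_{307} = t_{27} = 19.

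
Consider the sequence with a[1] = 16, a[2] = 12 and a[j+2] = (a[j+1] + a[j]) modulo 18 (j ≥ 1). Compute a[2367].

We have a[1] = 16, a[2] = 12, a[3] = 10, a[4] = 4, a[5] = 14, a[6] = 0, a[7] = 14, a[8] = 14, a[9] = 10, a[10] = 6, a[11] = 16, a[12] = 4, a[13] = 2, a[14] = 6, a[15] = 8, a[16] = 14, a[17] = 4, a[18] = 0, a[19] = 4, a[20] = 4, a[21] = 8, a[22] = 12, a[23] = 2, a[24] = 14, a[25] = 16, a[26] = 12.
The sequence repeats with period 24.
(2367 - 1) mod 24 = 14, so a[2367] = a[15] = 8.

8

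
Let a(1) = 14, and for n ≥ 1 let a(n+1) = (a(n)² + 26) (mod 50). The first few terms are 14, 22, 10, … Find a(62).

Computing terms: a(1) = 14, a(2) = 22, a(3) = 10, a(4) = 26, a(5) = 2, a(6) = 30, a(7) = 26.
Since a(7) = a(4) = 26, the sequence is eventually periodic: after a pre-period of length 3 it cycles with period 3.
For n ≥ 4, a(n) depends only on (n - 4) mod 3. (62 - 4) mod 3 = 1, so a(62) = a(5) = 2.

2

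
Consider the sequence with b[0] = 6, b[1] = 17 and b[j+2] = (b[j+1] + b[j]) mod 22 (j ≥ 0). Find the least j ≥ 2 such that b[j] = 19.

b[0] = 6,  b[1] = 17,  b[2] = 1,  b[3] = 18,  b[4] = 19,  b[5] = 15,  b[6] = 12,  b[7] = 5,  b[8] = 17,  b[9] = 0,  b[10] = 17,  b[11] = 17,  b[12] = 12,  b[13] = 7,  b[14] = 19,  b[15] = 4,  b[16] = 1,  b[17] = 5,  b[18] = 6,  b[19] = 11,  b[20] = 17,  b[21] = 6,  b[22] = 1,  b[23] = 7,  b[24] = 8,  b[25] = 15,  b[26] = 1,  b[27] = 16,  b[28] = 17,  b[29] = 11,  b[30] = 6,  b[31] = 17.
The sequence repeats with period 30.
The value 19 first appears (with j ≥ 2) at b[4].

4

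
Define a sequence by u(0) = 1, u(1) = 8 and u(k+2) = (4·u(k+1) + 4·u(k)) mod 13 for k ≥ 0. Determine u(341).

1

Computing terms: u(0) = 1; u(1) = 8; u(2) = 10; u(3) = 7; u(4) = 3; u(5) = 1; u(6) = 3; u(7) = 3; u(8) = 11; u(9) = 4; u(10) = 8; u(11) = 9; u(12) = 3; u(13) = 9; u(14) = 9; u(15) = 7; u(16) = 12; u(17) = 11; u(18) = 1; u(19) = 9; u(20) = 1; u(21) = 1; u(22) = 8.
Since (u(21), u(22)) = (u(0), u(1)) = (1, 8) (two consecutive terms determine the rest), the sequence is periodic with period 21.
(341 - 0) mod 21 = 5, so u(341) = u(5) = 1.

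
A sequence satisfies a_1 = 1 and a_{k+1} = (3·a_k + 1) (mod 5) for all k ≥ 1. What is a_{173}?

1

Listing terms: a_1 = 1, a_2 = 4, a_3 = 3, a_4 = 0, a_5 = 1.
The sequence repeats with period 4.
(173 - 1) mod 4 = 0, so a_{173} = a_1 = 1.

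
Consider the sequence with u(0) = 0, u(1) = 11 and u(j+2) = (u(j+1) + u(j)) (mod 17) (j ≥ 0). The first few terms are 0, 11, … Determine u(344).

We have u(0) = 0, u(1) = 11, u(2) = 11, u(3) = 5, u(4) = 16, u(5) = 4, u(6) = 3, u(7) = 7, u(8) = 10, u(9) = 0, u(10) = 10, u(11) = 10, u(12) = 3, u(13) = 13, u(14) = 16, u(15) = 12, u(16) = 11, u(17) = 6, u(18) = 0, u(19) = 6, u(20) = 6, u(21) = 12, u(22) = 1, u(23) = 13, u(24) = 14, u(25) = 10, u(26) = 7, u(27) = 0, u(28) = 7, u(29) = 7, u(30) = 14, u(31) = 4, u(32) = 1, u(33) = 5, u(34) = 6, u(35) = 11, u(36) = 0, u(37) = 11.
The sequence repeats with period 36.
So u(344) = u(0 + ((344-0) mod 36)) = u(20) = 6.

6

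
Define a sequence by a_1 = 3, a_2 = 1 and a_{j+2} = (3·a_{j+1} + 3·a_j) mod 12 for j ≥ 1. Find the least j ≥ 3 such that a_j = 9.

Computing terms: a_1 = 3,  a_2 = 1,  a_3 = 0,  a_4 = 3,  a_5 = 9,  a_6 = 0,  a_7 = 3.
Since (a_6, a_7) = (a_3, a_4) = (0, 3) (two consecutive terms determine the rest), the sequence is eventually periodic: after a pre-period of length 2 it cycles with period 3.
The value 9 first appears (with j ≥ 3) at a_5.

5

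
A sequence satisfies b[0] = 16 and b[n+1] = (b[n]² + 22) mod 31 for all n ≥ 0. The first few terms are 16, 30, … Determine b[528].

16

Computing terms: b[0] = 16, b[1] = 30, b[2] = 23, b[3] = 24, b[4] = 9, b[5] = 10, b[6] = 29, b[7] = 26, b[8] = 16.
Since b[8] = b[0] = 16, the sequence is periodic with period 8.
So b[528] = b[0 + ((528-0) mod 8)] = b[0] = 16.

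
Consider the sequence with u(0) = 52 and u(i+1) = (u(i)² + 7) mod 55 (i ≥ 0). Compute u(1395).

41

Computing terms: u(0) = 52, u(1) = 16, u(2) = 43, u(3) = 41, u(4) = 38, u(5) = 21, u(6) = 8, u(7) = 16.
Since u(7) = u(1) = 16, the sequence is eventually periodic: after a pre-period of length 1 it cycles with period 6.
For i ≥ 1, u(i) depends only on (i - 1) mod 6. (1395 - 1) mod 6 = 2, so u(1395) = u(3) = 41.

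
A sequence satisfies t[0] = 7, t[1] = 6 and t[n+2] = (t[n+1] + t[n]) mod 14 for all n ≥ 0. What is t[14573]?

t[0] = 7, t[1] = 6, t[2] = 13, t[3] = 5, t[4] = 4, t[5] = 9, t[6] = 13, t[7] = 8, t[8] = 7, t[9] = 1, t[10] = 8, t[11] = 9, t[12] = 3, t[13] = 12, t[14] = 1, t[15] = 13, t[16] = 0, t[17] = 13, t[18] = 13, t[19] = 12, t[20] = 11, t[21] = 9, t[22] = 6, t[23] = 1, t[24] = 7, t[25] = 8, t[26] = 1, t[27] = 9, t[28] = 10, t[29] = 5, t[30] = 1, t[31] = 6, t[32] = 7, t[33] = 13, t[34] = 6, t[35] = 5, t[36] = 11, t[37] = 2, t[38] = 13, t[39] = 1, t[40] = 0, t[41] = 1, t[42] = 1, t[43] = 2, t[44] = 3, t[45] = 5, t[46] = 8, t[47] = 13, t[48] = 7, t[49] = 6.
Since (t[48], t[49]) = (t[0], t[1]) = (7, 6) (two consecutive terms determine the rest), the sequence is periodic with period 48.
(14573 - 0) mod 48 = 29, so t[14573] = t[29] = 5.

5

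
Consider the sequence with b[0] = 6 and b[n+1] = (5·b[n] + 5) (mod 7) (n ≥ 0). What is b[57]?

2

b[0] = 6,  b[1] = 0,  b[2] = 5,  b[3] = 2,  b[4] = 1,  b[5] = 3,  b[6] = 6.
Since b[6] = b[0] = 6, the sequence is periodic with period 6.
(57 - 0) mod 6 = 3, so b[57] = b[3] = 2.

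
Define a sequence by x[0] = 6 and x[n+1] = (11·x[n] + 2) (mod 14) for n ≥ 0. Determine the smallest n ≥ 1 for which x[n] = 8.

2

Computing terms: x[0] = 6; x[1] = 12; x[2] = 8; x[3] = 6.
The sequence repeats with period 3.
The value 8 first appears (with n ≥ 1) at x[2].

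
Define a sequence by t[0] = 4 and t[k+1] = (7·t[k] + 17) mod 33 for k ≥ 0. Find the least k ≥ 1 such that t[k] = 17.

29

Listing terms: t[0] = 4; t[1] = 12; t[2] = 2; t[3] = 31; t[4] = 3; t[5] = 5; t[6] = 19; t[7] = 18; t[8] = 11; t[9] = 28; t[10] = 15; t[11] = 23; t[12] = 13; t[13] = 9; t[14] = 14; t[15] = 16; t[16] = 30; t[17] = 29; t[18] = 22; t[19] = 6; t[20] = 26; t[21] = 1; t[22] = 24; t[23] = 20; t[24] = 25; t[25] = 27; t[26] = 8; t[27] = 7; t[28] = 0; t[29] = 17; t[30] = 4.
The sequence repeats with period 30.
The value 17 first appears (with k ≥ 1) at t[29].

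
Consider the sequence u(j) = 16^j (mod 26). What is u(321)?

14

Computing terms: u(0) = 1, u(1) = 16, u(2) = 22, u(3) = 14, u(4) = 16.
Since u(4) = u(1) = 16, the sequence is eventually periodic: after a pre-period of length 1 it cycles with period 3.
For j ≥ 1, u(j) depends only on (j - 1) mod 3. (321 - 1) mod 3 = 2, so u(321) = u(3) = 14.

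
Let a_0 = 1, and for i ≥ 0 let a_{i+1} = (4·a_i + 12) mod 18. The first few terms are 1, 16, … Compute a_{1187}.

Listing terms: a_0 = 1; a_1 = 16; a_2 = 4; a_3 = 10; a_4 = 16.
Since a_4 = a_1 = 16, the sequence is eventually periodic: after a pre-period of length 1 it cycles with period 3.
For i ≥ 1, a_i depends only on (i - 1) mod 3. (1187 - 1) mod 3 = 1, so a_{1187} = a_2 = 4.

4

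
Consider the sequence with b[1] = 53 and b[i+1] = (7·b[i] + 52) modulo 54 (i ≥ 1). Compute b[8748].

Listing terms: b[1] = 53, b[2] = 45, b[3] = 43, b[4] = 29, b[5] = 39, b[6] = 1, b[7] = 5, b[8] = 33, b[9] = 13, b[10] = 35, b[11] = 27, b[12] = 25, b[13] = 11, b[14] = 21, b[15] = 37, b[16] = 41, b[17] = 15, b[18] = 49, b[19] = 17, b[20] = 9, b[21] = 7, b[22] = 47, b[23] = 3, b[24] = 19, b[25] = 23, b[26] = 51, b[27] = 31, b[28] = 53.
Since b[28] = b[1] = 53, the sequence is periodic with period 27.
(8748 - 1) mod 27 = 26, so b[8748] = b[27] = 31.

31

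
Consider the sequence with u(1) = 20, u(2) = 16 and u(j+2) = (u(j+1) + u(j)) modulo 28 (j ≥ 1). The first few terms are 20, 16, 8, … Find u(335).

24

We have u(1) = 20,  u(2) = 16,  u(3) = 8,  u(4) = 24,  u(5) = 4,  u(6) = 0,  u(7) = 4,  u(8) = 4,  u(9) = 8,  u(10) = 12,  u(11) = 20,  u(12) = 4,  u(13) = 24,  u(14) = 0,  u(15) = 24,  u(16) = 24,  u(17) = 20,  u(18) = 16.
Since (u(17), u(18)) = (u(1), u(2)) = (20, 16) (two consecutive terms determine the rest), the sequence is periodic with period 16.
(335 - 1) mod 16 = 14, so u(335) = u(15) = 24.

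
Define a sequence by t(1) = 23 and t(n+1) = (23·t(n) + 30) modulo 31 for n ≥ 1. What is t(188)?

t(1) = 23; t(2) = 1; t(3) = 22; t(4) = 9; t(5) = 20; t(6) = 25; t(7) = 16; t(8) = 26; t(9) = 8; t(10) = 28; t(11) = 23.
Since t(11) = t(1) = 23, the sequence is periodic with period 10.
(188 - 1) mod 10 = 7, so t(188) = t(8) = 26.

26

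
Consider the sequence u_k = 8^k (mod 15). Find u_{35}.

2

We have u_0 = 1; u_1 = 8; u_2 = 4; u_3 = 2; u_4 = 1.
Since u_4 = u_0 = 1, the sequence is periodic with period 4.
So u_{35} = u_{0 + ((35-0) mod 4)} = u_3 = 2.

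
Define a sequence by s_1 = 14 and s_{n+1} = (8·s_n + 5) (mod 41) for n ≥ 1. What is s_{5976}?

We have s_1 = 14, s_2 = 35, s_3 = 39, s_4 = 30, s_5 = 40, s_6 = 38, s_7 = 22, s_8 = 17, s_9 = 18, s_{10} = 26, s_{11} = 8, s_{12} = 28, s_{13} = 24, s_{14} = 33, s_{15} = 23, s_{16} = 25, s_{17} = 0, s_{18} = 5, s_{19} = 4, s_{20} = 37, s_{21} = 14.
Since s_{21} = s_1 = 14, the sequence is periodic with period 20.
So s_{5976} = s_{1 + ((5976-1) mod 20)} = s_{16} = 25.

25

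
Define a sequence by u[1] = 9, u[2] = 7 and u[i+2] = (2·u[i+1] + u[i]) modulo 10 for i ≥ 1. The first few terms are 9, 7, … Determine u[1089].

7

Computing terms: u[1] = 9, u[2] = 7, u[3] = 3, u[4] = 3, u[5] = 9, u[6] = 1, u[7] = 1, u[8] = 3, u[9] = 7, u[10] = 7, u[11] = 1, u[12] = 9, u[13] = 9, u[14] = 7.
The sequence repeats with period 12.
(1089 - 1) mod 12 = 8, so u[1089] = u[9] = 7.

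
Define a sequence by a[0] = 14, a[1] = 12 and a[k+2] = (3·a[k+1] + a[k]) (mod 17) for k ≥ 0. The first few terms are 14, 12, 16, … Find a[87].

13

Computing terms: a[0] = 14; a[1] = 12; a[2] = 16; a[3] = 9; a[4] = 9; a[5] = 2; a[6] = 15; a[7] = 13; a[8] = 3; a[9] = 5; a[10] = 1; a[11] = 8; a[12] = 8; a[13] = 15; a[14] = 2; a[15] = 4; a[16] = 14; a[17] = 12.
The sequence repeats with period 16.
So a[87] = a[0 + ((87-0) mod 16)] = a[7] = 13.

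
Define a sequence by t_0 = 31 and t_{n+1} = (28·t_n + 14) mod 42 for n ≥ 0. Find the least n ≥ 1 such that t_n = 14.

We have t_0 = 31,  t_1 = 0,  t_2 = 14,  t_3 = 28,  t_4 = 0.
Since t_4 = t_1 = 0, the sequence is eventually periodic: after a pre-period of length 1 it cycles with period 3.
The value 14 first appears (with n ≥ 1) at t_2.

2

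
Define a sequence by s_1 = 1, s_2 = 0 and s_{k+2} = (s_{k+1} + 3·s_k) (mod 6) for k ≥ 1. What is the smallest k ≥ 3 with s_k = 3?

3

s_1 = 1; s_2 = 0; s_3 = 3; s_4 = 3; s_5 = 0; s_6 = 3.
Since (s_5, s_6) = (s_2, s_3) = (0, 3) (two consecutive terms determine the rest), the sequence is eventually periodic: after a pre-period of length 1 it cycles with period 3.
The value 3 first appears (with k ≥ 3) at s_3.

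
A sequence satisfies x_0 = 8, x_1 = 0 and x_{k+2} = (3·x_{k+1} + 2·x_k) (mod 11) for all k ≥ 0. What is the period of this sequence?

30

Computing terms: x_0 = 8, x_1 = 0, x_2 = 5, x_3 = 4, x_4 = 0, x_5 = 8, x_6 = 2, x_7 = 0, x_8 = 4, x_9 = 1, x_{10} = 0, x_{11} = 2, x_{12} = 6, x_{13} = 0, x_{14} = 1, x_{15} = 3, x_{16} = 0, x_{17} = 6, x_{18} = 7, x_{19} = 0, x_{20} = 3, x_{21} = 9, x_{22} = 0, x_{23} = 7, x_{24} = 10, x_{25} = 0, x_{26} = 9, x_{27} = 5, x_{28} = 0, x_{29} = 10, x_{30} = 8, x_{31} = 0.
The sequence repeats with period 30.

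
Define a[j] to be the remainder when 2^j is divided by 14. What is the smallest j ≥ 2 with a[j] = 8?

3

Listing terms: a[1] = 2, a[2] = 4, a[3] = 8, a[4] = 2.
Since a[4] = a[1] = 2, the sequence is periodic with period 3.
The value 8 first appears (with j ≥ 2) at a[3].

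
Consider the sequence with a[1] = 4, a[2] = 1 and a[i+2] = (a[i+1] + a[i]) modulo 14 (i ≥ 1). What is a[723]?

We have a[1] = 4, a[2] = 1, a[3] = 5, a[4] = 6, a[5] = 11, a[6] = 3, a[7] = 0, a[8] = 3, a[9] = 3, a[10] = 6, a[11] = 9, a[12] = 1, a[13] = 10, a[14] = 11, a[15] = 7, a[16] = 4, a[17] = 11, a[18] = 1, a[19] = 12, a[20] = 13, a[21] = 11, a[22] = 10, a[23] = 7, a[24] = 3, a[25] = 10, a[26] = 13, a[27] = 9, a[28] = 8, a[29] = 3, a[30] = 11, a[31] = 0, a[32] = 11, a[33] = 11, a[34] = 8, a[35] = 5, a[36] = 13, a[37] = 4, a[38] = 3, a[39] = 7, a[40] = 10, a[41] = 3, a[42] = 13, a[43] = 2, a[44] = 1, a[45] = 3, a[46] = 4, a[47] = 7, a[48] = 11, a[49] = 4, a[50] = 1.
Since (a[49], a[50]) = (a[1], a[2]) = (4, 1) (two consecutive terms determine the rest), the sequence is periodic with period 48.
(723 - 1) mod 48 = 2, so a[723] = a[3] = 5.

5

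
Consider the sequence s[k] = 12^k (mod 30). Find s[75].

Computing terms: s[1] = 12, s[2] = 24, s[3] = 18, s[4] = 6, s[5] = 12.
The sequence repeats with period 4.
(75 - 1) mod 4 = 2, so s[75] = s[3] = 18.

18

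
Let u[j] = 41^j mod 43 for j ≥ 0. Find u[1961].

41

Listing terms: u[0] = 1, u[1] = 41, u[2] = 4, u[3] = 35, u[4] = 16, u[5] = 11, u[6] = 21, u[7] = 1.
Since u[7] = u[0] = 1, the sequence is periodic with period 7.
So u[1961] = u[0 + ((1961-0) mod 7)] = u[1] = 41.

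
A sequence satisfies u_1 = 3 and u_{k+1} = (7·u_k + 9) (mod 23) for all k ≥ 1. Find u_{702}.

2

Computing terms: u_1 = 3, u_2 = 7, u_3 = 12, u_4 = 1, u_5 = 16, u_6 = 6, u_7 = 5, u_8 = 21, u_9 = 18, u_{10} = 20, u_{11} = 11, u_{12} = 17, u_{13} = 13, u_{14} = 8, u_{15} = 19, u_{16} = 4, u_{17} = 14, u_{18} = 15, u_{19} = 22, u_{20} = 2, u_{21} = 0, u_{22} = 9, u_{23} = 3.
Since u_{23} = u_1 = 3, the sequence is periodic with period 22.
So u_{702} = u_{1 + ((702-1) mod 22)} = u_{20} = 2.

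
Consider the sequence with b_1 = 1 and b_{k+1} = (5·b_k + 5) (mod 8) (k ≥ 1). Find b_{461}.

5

b_1 = 1,  b_2 = 2,  b_3 = 7,  b_4 = 0,  b_5 = 5,  b_6 = 6,  b_7 = 3,  b_8 = 4,  b_9 = 1.
Since b_9 = b_1 = 1, the sequence is periodic with period 8.
(461 - 1) mod 8 = 4, so b_{461} = b_5 = 5.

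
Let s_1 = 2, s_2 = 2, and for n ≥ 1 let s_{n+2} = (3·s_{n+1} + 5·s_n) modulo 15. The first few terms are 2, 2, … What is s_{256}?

13

Listing terms: s_1 = 2, s_2 = 2, s_3 = 1, s_4 = 13, s_5 = 14, s_6 = 2, s_7 = 1.
Since (s_6, s_7) = (s_2, s_3) = (2, 1) (two consecutive terms determine the rest), the sequence is eventually periodic: after a pre-period of length 1 it cycles with period 4.
For n ≥ 2, s_n depends only on (n - 2) mod 4. (256 - 2) mod 4 = 2, so s_{256} = s_4 = 13.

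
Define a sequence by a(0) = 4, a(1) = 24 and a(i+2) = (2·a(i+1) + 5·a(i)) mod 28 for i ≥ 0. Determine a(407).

Listing terms: a(0) = 4, a(1) = 24, a(2) = 12, a(3) = 4, a(4) = 12, a(5) = 16, a(6) = 8, a(7) = 12, a(8) = 8, a(9) = 20, a(10) = 24, a(11) = 8, a(12) = 24, a(13) = 4, a(14) = 16, a(15) = 24, a(16) = 16, a(17) = 12, a(18) = 20, a(19) = 16, a(20) = 20, a(21) = 8, a(22) = 4, a(23) = 20, a(24) = 4, a(25) = 24.
Since (a(24), a(25)) = (a(0), a(1)) = (4, 24) (two consecutive terms determine the rest), the sequence is periodic with period 24.
(407 - 0) mod 24 = 23, so a(407) = a(23) = 20.

20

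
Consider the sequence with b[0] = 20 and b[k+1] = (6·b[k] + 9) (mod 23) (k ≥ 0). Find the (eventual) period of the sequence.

11

Listing terms: b[0] = 20, b[1] = 14, b[2] = 1, b[3] = 15, b[4] = 7, b[5] = 5, b[6] = 16, b[7] = 13, b[8] = 18, b[9] = 2, b[10] = 21, b[11] = 20.
Since b[11] = b[0] = 20, the sequence is periodic with period 11.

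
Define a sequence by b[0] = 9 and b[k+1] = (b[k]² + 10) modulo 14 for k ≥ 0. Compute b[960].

b[0] = 9; b[1] = 7; b[2] = 3; b[3] = 5; b[4] = 7.
Since b[4] = b[1] = 7, the sequence is eventually periodic: after a pre-period of length 1 it cycles with period 3.
For k ≥ 1, b[k] depends only on (k - 1) mod 3. (960 - 1) mod 3 = 2, so b[960] = b[3] = 5.

5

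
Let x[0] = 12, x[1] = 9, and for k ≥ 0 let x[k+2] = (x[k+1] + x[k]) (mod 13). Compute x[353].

Computing terms: x[0] = 12,  x[1] = 9,  x[2] = 8,  x[3] = 4,  x[4] = 12,  x[5] = 3,  x[6] = 2,  x[7] = 5,  x[8] = 7,  x[9] = 12,  x[10] = 6,  x[11] = 5,  x[12] = 11,  x[13] = 3,  x[14] = 1,  x[15] = 4,  x[16] = 5,  x[17] = 9,  x[18] = 1,  x[19] = 10,  x[20] = 11,  x[21] = 8,  x[22] = 6,  x[23] = 1,  x[24] = 7,  x[25] = 8,  x[26] = 2,  x[27] = 10,  x[28] = 12,  x[29] = 9.
The sequence repeats with period 28.
So x[353] = x[0 + ((353-0) mod 28)] = x[17] = 9.

9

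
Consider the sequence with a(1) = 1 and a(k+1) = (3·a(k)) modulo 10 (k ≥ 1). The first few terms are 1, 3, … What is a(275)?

9

We have a(1) = 1,  a(2) = 3,  a(3) = 9,  a(4) = 7,  a(5) = 1.
The sequence repeats with period 4.
So a(275) = a(1 + ((275-1) mod 4)) = a(3) = 9.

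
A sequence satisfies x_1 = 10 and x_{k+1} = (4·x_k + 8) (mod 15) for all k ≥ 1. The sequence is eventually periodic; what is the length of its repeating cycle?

6

We have x_1 = 10, x_2 = 3, x_3 = 5, x_4 = 13, x_5 = 0, x_6 = 8, x_7 = 10.
The sequence repeats with period 6.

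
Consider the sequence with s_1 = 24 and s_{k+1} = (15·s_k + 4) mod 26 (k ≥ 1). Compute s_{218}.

Computing terms: s_1 = 24; s_2 = 0; s_3 = 4; s_4 = 12; s_5 = 2; s_6 = 8; s_7 = 20; s_8 = 18; s_9 = 14; s_{10} = 6; s_{11} = 16; s_{12} = 10; s_{13} = 24.
The sequence repeats with period 12.
(218 - 1) mod 12 = 1, so s_{218} = s_2 = 0.

0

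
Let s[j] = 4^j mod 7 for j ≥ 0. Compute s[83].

2

We have s[0] = 1, s[1] = 4, s[2] = 2, s[3] = 1.
Since s[3] = s[0] = 1, the sequence is periodic with period 3.
So s[83] = s[0 + ((83-0) mod 3)] = s[2] = 2.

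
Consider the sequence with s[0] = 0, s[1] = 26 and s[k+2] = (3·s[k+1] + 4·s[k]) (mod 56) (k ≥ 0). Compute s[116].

We have s[0] = 0,  s[1] = 26,  s[2] = 22,  s[3] = 2,  s[4] = 38,  s[5] = 10,  s[6] = 14,  s[7] = 26,  s[8] = 22.
Since (s[7], s[8]) = (s[1], s[2]) = (26, 22) (two consecutive terms determine the rest), the sequence is eventually periodic: after a pre-period of length 1 it cycles with period 6.
For k ≥ 1, s[k] depends only on (k - 1) mod 6. (116 - 1) mod 6 = 1, so s[116] = s[2] = 22.

22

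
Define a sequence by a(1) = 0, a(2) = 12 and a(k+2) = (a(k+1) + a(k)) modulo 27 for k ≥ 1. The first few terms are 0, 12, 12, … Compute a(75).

a(1) = 0,  a(2) = 12,  a(3) = 12,  a(4) = 24,  a(5) = 9,  a(6) = 6,  a(7) = 15,  a(8) = 21,  a(9) = 9,  a(10) = 3,  a(11) = 12,  a(12) = 15,  a(13) = 0,  a(14) = 15,  a(15) = 15,  a(16) = 3,  a(17) = 18,  a(18) = 21,  a(19) = 12,  a(20) = 6,  a(21) = 18,  a(22) = 24,  a(23) = 15,  a(24) = 12,  a(25) = 0,  a(26) = 12.
The sequence repeats with period 24.
So a(75) = a(1 + ((75-1) mod 24)) = a(3) = 12.

12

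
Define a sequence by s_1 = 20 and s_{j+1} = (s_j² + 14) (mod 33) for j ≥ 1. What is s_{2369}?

26

We have s_1 = 20, s_2 = 18, s_3 = 8, s_4 = 12, s_5 = 26, s_6 = 30, s_7 = 23, s_8 = 15, s_9 = 8.
Since s_9 = s_3 = 8, the sequence is eventually periodic: after a pre-period of length 2 it cycles with period 6.
For j ≥ 3, s_j depends only on (j - 3) mod 6. (2369 - 3) mod 6 = 2, so s_{2369} = s_5 = 26.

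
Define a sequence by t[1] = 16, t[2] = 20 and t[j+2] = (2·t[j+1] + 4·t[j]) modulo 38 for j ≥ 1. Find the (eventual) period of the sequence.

18

Listing terms: t[1] = 16; t[2] = 20; t[3] = 28; t[4] = 22; t[5] = 4; t[6] = 20; t[7] = 18; t[8] = 2; t[9] = 0; t[10] = 8; t[11] = 16; t[12] = 26; t[13] = 2; t[14] = 32; t[15] = 34; t[16] = 6; t[17] = 34; t[18] = 16; t[19] = 16; t[20] = 20.
The sequence repeats with period 18.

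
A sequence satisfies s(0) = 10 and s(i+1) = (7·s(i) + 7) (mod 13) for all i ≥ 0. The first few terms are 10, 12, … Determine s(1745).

Listing terms: s(0) = 10,  s(1) = 12,  s(2) = 0,  s(3) = 7,  s(4) = 4,  s(5) = 9,  s(6) = 5,  s(7) = 3,  s(8) = 2,  s(9) = 8,  s(10) = 11,  s(11) = 6,  s(12) = 10.
The sequence repeats with period 12.
So s(1745) = s(0 + ((1745-0) mod 12)) = s(5) = 9.

9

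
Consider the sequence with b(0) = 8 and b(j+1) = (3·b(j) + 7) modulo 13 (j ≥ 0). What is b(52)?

5

Computing terms: b(0) = 8, b(1) = 5, b(2) = 9, b(3) = 8.
The sequence repeats with period 3.
So b(52) = b(0 + ((52-0) mod 3)) = b(1) = 5.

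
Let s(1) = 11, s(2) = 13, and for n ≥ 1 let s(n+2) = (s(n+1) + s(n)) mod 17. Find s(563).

We have s(1) = 11,  s(2) = 13,  s(3) = 7,  s(4) = 3,  s(5) = 10,  s(6) = 13,  s(7) = 6,  s(8) = 2,  s(9) = 8,  s(10) = 10,  s(11) = 1,  s(12) = 11,  s(13) = 12,  s(14) = 6,  s(15) = 1,  s(16) = 7,  s(17) = 8,  s(18) = 15,  s(19) = 6,  s(20) = 4,  s(21) = 10,  s(22) = 14,  s(23) = 7,  s(24) = 4,  s(25) = 11,  s(26) = 15,  s(27) = 9,  s(28) = 7,  s(29) = 16,  s(30) = 6,  s(31) = 5,  s(32) = 11,  s(33) = 16,  s(34) = 10,  s(35) = 9,  s(36) = 2,  s(37) = 11,  s(38) = 13.
The sequence repeats with period 36.
(563 - 1) mod 36 = 22, so s(563) = s(23) = 7.

7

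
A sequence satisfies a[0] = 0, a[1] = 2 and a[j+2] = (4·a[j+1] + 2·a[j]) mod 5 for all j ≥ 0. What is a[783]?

1

Computing terms: a[0] = 0,  a[1] = 2,  a[2] = 3,  a[3] = 1,  a[4] = 0,  a[5] = 2.
Since (a[4], a[5]) = (a[0], a[1]) = (0, 2) (two consecutive terms determine the rest), the sequence is periodic with period 4.
(783 - 0) mod 4 = 3, so a[783] = a[3] = 1.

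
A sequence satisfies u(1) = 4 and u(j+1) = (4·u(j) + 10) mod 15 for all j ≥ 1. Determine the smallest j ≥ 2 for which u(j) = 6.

6

Computing terms: u(1) = 4, u(2) = 11, u(3) = 9, u(4) = 1, u(5) = 14, u(6) = 6, u(7) = 4.
Since u(7) = u(1) = 4, the sequence is periodic with period 6.
The value 6 first appears (with j ≥ 2) at u(6).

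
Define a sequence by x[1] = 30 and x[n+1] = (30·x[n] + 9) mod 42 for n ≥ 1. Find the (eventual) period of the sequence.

3

x[1] = 30, x[2] = 27, x[3] = 21, x[4] = 9, x[5] = 27.
Since x[5] = x[2] = 27, the sequence is eventually periodic: after a pre-period of length 1 it cycles with period 3.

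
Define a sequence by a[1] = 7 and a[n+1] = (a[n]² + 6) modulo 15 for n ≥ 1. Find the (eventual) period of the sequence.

a[1] = 7; a[2] = 10; a[3] = 1; a[4] = 7.
The sequence repeats with period 3.

3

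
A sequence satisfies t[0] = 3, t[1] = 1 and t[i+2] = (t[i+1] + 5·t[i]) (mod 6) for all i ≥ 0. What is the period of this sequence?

We have t[0] = 3; t[1] = 1; t[2] = 4; t[3] = 3; t[4] = 5; t[5] = 2; t[6] = 3; t[7] = 1.
The sequence repeats with period 6.

6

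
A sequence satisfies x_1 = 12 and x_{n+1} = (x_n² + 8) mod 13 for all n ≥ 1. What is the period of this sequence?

3

We have x_1 = 12, x_2 = 9, x_3 = 11, x_4 = 12.
The sequence repeats with period 3.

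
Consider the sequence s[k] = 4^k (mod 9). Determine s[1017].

Computing terms: s[0] = 1, s[1] = 4, s[2] = 7, s[3] = 1.
Since s[3] = s[0] = 1, the sequence is periodic with period 3.
So s[1017] = s[0 + ((1017-0) mod 3)] = s[0] = 1.

1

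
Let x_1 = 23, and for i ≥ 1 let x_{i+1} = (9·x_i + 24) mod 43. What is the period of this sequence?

Computing terms: x_1 = 23, x_2 = 16, x_3 = 39, x_4 = 31, x_5 = 2, x_6 = 42, x_7 = 15, x_8 = 30, x_9 = 36, x_{10} = 4, x_{11} = 17, x_{12} = 5, x_{13} = 26, x_{14} = 0, x_{15} = 24, x_{16} = 25, x_{17} = 34, x_{18} = 29, x_{19} = 27, x_{20} = 9, x_{21} = 19, x_{22} = 23.
The sequence repeats with period 21.

21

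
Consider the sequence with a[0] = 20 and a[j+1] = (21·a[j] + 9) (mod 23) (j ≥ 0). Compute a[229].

16

a[0] = 20; a[1] = 15; a[2] = 2; a[3] = 5; a[4] = 22; a[5] = 11; a[6] = 10; a[7] = 12; a[8] = 8; a[9] = 16; a[10] = 0; a[11] = 9; a[12] = 14; a[13] = 4; a[14] = 1; a[15] = 7; a[16] = 18; a[17] = 19; a[18] = 17; a[19] = 21; a[20] = 13; a[21] = 6; a[22] = 20.
The sequence repeats with period 22.
(229 - 0) mod 22 = 9, so a[229] = a[9] = 16.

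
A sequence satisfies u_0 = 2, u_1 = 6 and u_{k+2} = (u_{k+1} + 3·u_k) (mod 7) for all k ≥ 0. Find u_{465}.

3

We have u_0 = 2,  u_1 = 6,  u_2 = 5,  u_3 = 2,  u_4 = 3,  u_5 = 2,  u_6 = 4,  u_7 = 3,  u_8 = 1,  u_9 = 3,  u_{10} = 6,  u_{11} = 1,  u_{12} = 5,  u_{13} = 1,  u_{14} = 2,  u_{15} = 5,  u_{16} = 4,  u_{17} = 5,  u_{18} = 3,  u_{19} = 4,  u_{20} = 6,  u_{21} = 4,  u_{22} = 1,  u_{23} = 6,  u_{24} = 2,  u_{25} = 6.
The sequence repeats with period 24.
So u_{465} = u_{0 + ((465-0) mod 24)} = u_9 = 3.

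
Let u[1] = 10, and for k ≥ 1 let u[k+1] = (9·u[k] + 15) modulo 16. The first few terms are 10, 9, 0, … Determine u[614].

5

Computing terms: u[1] = 10; u[2] = 9; u[3] = 0; u[4] = 15; u[5] = 6; u[6] = 5; u[7] = 12; u[8] = 11; u[9] = 2; u[10] = 1; u[11] = 8; u[12] = 7; u[13] = 14; u[14] = 13; u[15] = 4; u[16] = 3; u[17] = 10.
The sequence repeats with period 16.
(614 - 1) mod 16 = 5, so u[614] = u[6] = 5.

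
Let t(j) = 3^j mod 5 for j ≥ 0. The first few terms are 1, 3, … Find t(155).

We have t(0) = 1; t(1) = 3; t(2) = 4; t(3) = 2; t(4) = 1.
The sequence repeats with period 4.
(155 - 0) mod 4 = 3, so t(155) = t(3) = 2.

2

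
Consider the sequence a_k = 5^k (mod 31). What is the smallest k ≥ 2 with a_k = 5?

Computing terms: a_1 = 5; a_2 = 25; a_3 = 1; a_4 = 5.
The sequence repeats with period 3.
The value 5 next appears (with k ≥ 2) at a_4.

4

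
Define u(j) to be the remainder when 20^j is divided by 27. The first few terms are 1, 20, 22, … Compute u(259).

11

We have u(0) = 1,  u(1) = 20,  u(2) = 22,  u(3) = 8,  u(4) = 25,  u(5) = 14,  u(6) = 10,  u(7) = 11,  u(8) = 4,  u(9) = 26,  u(10) = 7,  u(11) = 5,  u(12) = 19,  u(13) = 2,  u(14) = 13,  u(15) = 17,  u(16) = 16,  u(17) = 23,  u(18) = 1.
The sequence repeats with period 18.
So u(259) = u(0 + ((259-0) mod 18)) = u(7) = 11.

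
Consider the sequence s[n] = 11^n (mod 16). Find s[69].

11

s[0] = 1; s[1] = 11; s[2] = 9; s[3] = 3; s[4] = 1.
Since s[4] = s[0] = 1, the sequence is periodic with period 4.
So s[69] = s[0 + ((69-0) mod 4)] = s[1] = 11.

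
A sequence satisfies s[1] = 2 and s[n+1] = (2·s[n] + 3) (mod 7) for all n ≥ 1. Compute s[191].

0

Computing terms: s[1] = 2,  s[2] = 0,  s[3] = 3,  s[4] = 2.
Since s[4] = s[1] = 2, the sequence is periodic with period 3.
So s[191] = s[1 + ((191-1) mod 3)] = s[2] = 0.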